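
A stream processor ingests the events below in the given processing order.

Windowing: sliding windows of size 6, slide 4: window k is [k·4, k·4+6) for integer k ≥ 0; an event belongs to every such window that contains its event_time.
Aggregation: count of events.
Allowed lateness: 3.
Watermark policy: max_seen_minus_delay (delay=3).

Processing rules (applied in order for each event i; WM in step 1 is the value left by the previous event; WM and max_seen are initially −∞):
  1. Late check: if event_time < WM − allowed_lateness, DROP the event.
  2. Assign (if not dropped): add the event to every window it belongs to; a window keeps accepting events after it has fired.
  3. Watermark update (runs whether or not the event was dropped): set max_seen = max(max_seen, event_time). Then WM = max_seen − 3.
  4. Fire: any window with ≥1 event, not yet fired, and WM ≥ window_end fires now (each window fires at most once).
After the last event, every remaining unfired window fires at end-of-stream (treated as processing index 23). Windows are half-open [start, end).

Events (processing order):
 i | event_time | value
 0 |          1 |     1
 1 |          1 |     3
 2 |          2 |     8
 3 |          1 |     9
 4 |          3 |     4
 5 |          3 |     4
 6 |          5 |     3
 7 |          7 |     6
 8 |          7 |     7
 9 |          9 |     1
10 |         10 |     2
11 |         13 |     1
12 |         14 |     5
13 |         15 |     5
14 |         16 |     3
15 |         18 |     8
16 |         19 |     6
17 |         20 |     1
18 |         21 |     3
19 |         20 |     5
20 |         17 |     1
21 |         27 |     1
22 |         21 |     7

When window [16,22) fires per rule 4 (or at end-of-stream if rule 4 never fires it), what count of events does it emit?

7

i=0 t=1 v=1: → [0,6); WM=-2
i=1 t=1 v=3: → [0,6); WM=-2
i=2 t=2 v=8: → [0,6); WM=-1
i=3 t=1 v=9: → [0,6); WM=-1
i=4 t=3 v=4: → [0,6); WM=0
i=5 t=3 v=4: → [0,6); WM=0
i=6 t=5 v=3: → [4,10),[0,6); WM=2
i=7 t=7 v=6: → [4,10); WM=4
i=8 t=7 v=7: → [4,10); WM=4
i=9 t=9 v=1: → [8,14),[4,10); WM=6; [0,6) fires=7
i=10 t=10 v=2: → [8,14); WM=7
i=11 t=13 v=1: → [12,18),[8,14); WM=10; [4,10) fires=4
i=12 t=14 v=5: → [12,18); WM=11
i=13 t=15 v=5: → [12,18); WM=12
i=14 t=16 v=3: → [16,22),[12,18); WM=13
i=15 t=18 v=8: → [16,22); WM=15; [8,14) fires=3
i=16 t=19 v=6: → [16,22); WM=16
i=17 t=20 v=1: → [20,26),[16,22); WM=17
i=18 t=21 v=3: → [20,26),[16,22); WM=18; [12,18) fires=4
i=19 t=20 v=5: → [20,26),[16,22); WM=18
i=20 t=17 v=1: → [16,22),[12,18); WM=18
i=21 t=27 v=1: → [24,30); WM=24; [16,22) fires=7
i=22 t=21 v=7: → [20,26),[16,22); WM=24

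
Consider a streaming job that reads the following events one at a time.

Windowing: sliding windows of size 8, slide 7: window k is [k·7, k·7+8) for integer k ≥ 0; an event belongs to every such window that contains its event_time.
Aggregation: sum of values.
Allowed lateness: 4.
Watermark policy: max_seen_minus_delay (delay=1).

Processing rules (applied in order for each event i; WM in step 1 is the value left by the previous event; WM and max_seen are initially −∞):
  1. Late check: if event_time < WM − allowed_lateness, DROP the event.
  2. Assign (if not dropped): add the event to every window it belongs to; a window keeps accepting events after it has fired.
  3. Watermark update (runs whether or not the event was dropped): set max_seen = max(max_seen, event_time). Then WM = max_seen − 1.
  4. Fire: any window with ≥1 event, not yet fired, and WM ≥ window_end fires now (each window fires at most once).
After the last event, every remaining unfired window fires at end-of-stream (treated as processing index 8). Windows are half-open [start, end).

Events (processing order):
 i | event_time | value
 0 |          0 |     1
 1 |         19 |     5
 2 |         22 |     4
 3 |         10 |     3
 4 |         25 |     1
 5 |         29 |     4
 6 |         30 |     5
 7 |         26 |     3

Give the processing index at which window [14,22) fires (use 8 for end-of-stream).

4

i=0 t=0 v=1: → [0,8); WM=-1
i=1 t=19 v=5: → [14,22); WM=18; [0,8) fires=1
i=2 t=22 v=4: → [21,29); WM=21
i=3 t=10 v=3: DROP (t<21-4); WM=21
i=4 t=25 v=1: → [21,29); WM=24; [14,22) fires=5
i=5 t=29 v=4: → [28,36); WM=28
i=6 t=30 v=5: → [28,36); WM=29; [21,29) fires=5
i=7 t=26 v=3: → [21,29); WM=29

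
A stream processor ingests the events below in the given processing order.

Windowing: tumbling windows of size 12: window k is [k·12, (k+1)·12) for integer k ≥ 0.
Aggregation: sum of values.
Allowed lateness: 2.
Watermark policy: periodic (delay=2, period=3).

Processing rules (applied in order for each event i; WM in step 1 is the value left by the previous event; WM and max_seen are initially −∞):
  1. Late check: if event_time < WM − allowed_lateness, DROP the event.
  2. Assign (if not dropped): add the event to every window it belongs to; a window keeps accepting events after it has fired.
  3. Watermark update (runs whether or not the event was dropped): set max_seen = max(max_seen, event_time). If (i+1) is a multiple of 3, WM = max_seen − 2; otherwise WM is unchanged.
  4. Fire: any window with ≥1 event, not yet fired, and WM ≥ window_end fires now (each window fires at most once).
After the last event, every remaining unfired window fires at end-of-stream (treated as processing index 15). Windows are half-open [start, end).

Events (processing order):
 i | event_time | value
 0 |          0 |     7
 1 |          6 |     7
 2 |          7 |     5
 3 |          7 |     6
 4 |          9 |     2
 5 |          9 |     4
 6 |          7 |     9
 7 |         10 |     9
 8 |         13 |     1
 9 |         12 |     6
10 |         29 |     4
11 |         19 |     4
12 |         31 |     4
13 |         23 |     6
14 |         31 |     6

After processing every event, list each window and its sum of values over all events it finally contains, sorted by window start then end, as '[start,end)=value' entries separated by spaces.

i=0 t=0 v=7: → [0,12); WM=−∞
i=1 t=6 v=7: → [0,12); WM=−∞
i=2 t=7 v=5: → [0,12); WM=5
i=3 t=7 v=6: → [0,12); WM=5
i=4 t=9 v=2: → [0,12); WM=5
i=5 t=9 v=4: → [0,12); WM=7
i=6 t=7 v=9: → [0,12); WM=7
i=7 t=10 v=9: → [0,12); WM=7
i=8 t=13 v=1: → [12,24); WM=11
i=9 t=12 v=6: → [12,24); WM=11
i=10 t=29 v=4: → [24,36); WM=11
i=11 t=19 v=4: → [12,24); WM=27; [0,12) fires=49 [12,24) fires=11
i=12 t=31 v=4: → [24,36); WM=27
i=13 t=23 v=6: DROP (t<27-2); WM=27
i=14 t=31 v=6: → [24,36); WM=29

[0,12)=49 [12,24)=11 [24,36)=14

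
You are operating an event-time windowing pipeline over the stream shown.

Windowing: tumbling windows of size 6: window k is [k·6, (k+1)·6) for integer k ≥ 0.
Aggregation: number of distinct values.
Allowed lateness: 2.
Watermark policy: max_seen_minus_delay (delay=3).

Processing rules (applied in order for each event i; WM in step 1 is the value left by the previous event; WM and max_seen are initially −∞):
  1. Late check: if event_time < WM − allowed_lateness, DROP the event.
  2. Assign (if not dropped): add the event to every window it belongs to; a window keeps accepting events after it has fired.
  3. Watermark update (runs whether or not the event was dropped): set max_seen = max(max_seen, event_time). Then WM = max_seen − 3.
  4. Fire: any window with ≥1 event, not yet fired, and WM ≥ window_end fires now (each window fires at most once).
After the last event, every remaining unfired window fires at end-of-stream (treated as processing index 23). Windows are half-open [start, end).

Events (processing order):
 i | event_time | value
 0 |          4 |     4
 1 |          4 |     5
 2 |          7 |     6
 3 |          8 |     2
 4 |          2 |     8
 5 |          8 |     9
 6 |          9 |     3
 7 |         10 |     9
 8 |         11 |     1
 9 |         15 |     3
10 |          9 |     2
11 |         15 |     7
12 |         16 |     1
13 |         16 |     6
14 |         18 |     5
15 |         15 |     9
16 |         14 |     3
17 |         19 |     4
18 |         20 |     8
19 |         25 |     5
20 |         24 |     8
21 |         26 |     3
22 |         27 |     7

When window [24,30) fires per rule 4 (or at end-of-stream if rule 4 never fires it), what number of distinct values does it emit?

4

i=0 t=4 v=4: → [0,6); WM=1
i=1 t=4 v=5: → [0,6); WM=1
i=2 t=7 v=6: → [6,12); WM=4
i=3 t=8 v=2: → [6,12); WM=5
i=4 t=2 v=8: DROP (t<5-2); WM=5
i=5 t=8 v=9: → [6,12); WM=5
i=6 t=9 v=3: → [6,12); WM=6; [0,6) fires=2
i=7 t=10 v=9: → [6,12); WM=7
i=8 t=11 v=1: → [6,12); WM=8
i=9 t=15 v=3: → [12,18); WM=12; [6,12) fires=5
i=10 t=9 v=2: DROP (t<12-2); WM=12
i=11 t=15 v=7: → [12,18); WM=12
i=12 t=16 v=1: → [12,18); WM=13
i=13 t=16 v=6: → [12,18); WM=13
i=14 t=18 v=5: → [18,24); WM=15
i=15 t=15 v=9: → [12,18); WM=15
i=16 t=14 v=3: → [12,18); WM=15
i=17 t=19 v=4: → [18,24); WM=16
i=18 t=20 v=8: → [18,24); WM=17
i=19 t=25 v=5: → [24,30); WM=22; [12,18) fires=5
i=20 t=24 v=8: → [24,30); WM=22
i=21 t=26 v=3: → [24,30); WM=23
i=22 t=27 v=7: → [24,30); WM=24; [18,24) fires=3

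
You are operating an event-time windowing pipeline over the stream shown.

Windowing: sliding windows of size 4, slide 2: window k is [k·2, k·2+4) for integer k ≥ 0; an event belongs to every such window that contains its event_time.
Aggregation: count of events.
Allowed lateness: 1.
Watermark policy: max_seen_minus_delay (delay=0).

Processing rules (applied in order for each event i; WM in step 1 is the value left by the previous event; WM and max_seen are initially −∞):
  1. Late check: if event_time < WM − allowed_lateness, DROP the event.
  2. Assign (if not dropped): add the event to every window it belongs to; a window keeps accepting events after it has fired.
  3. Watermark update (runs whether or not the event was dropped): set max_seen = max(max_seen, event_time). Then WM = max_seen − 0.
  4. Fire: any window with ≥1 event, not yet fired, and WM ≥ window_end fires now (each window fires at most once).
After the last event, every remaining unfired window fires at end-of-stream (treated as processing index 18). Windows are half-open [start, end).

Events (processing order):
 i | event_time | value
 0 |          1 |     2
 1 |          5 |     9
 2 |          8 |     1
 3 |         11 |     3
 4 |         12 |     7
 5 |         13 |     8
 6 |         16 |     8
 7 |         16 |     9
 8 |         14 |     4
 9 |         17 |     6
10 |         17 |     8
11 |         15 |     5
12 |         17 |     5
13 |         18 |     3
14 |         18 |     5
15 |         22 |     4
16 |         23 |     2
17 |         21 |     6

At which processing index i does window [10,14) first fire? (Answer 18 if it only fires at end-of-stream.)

i=0 t=1 v=2: → [0,4); WM=1
i=1 t=5 v=9: → [4,8),[2,6); WM=5; [0,4) fires=1
i=2 t=8 v=1: → [8,12),[6,10); WM=8; [2,6) fires=1 [4,8) fires=1
i=3 t=11 v=3: → [10,14),[8,12); WM=11; [6,10) fires=1
i=4 t=12 v=7: → [12,16),[10,14); WM=12; [8,12) fires=2
i=5 t=13 v=8: → [12,16),[10,14); WM=13
i=6 t=16 v=8: → [16,20),[14,18); WM=16; [10,14) fires=3 [12,16) fires=2
i=7 t=16 v=9: → [16,20),[14,18); WM=16
i=8 t=14 v=4: DROP (t<16-1); WM=16
i=9 t=17 v=6: → [16,20),[14,18); WM=17
i=10 t=17 v=8: → [16,20),[14,18); WM=17
i=11 t=15 v=5: DROP (t<17-1); WM=17
i=12 t=17 v=5: → [16,20),[14,18); WM=17
i=13 t=18 v=3: → [18,22),[16,20); WM=18; [14,18) fires=5
i=14 t=18 v=5: → [18,22),[16,20); WM=18
i=15 t=22 v=4: → [22,26),[20,24); WM=22; [16,20) fires=7 [18,22) fires=2
i=16 t=23 v=2: → [22,26),[20,24); WM=23
i=17 t=21 v=6: DROP (t<23-1); WM=23

6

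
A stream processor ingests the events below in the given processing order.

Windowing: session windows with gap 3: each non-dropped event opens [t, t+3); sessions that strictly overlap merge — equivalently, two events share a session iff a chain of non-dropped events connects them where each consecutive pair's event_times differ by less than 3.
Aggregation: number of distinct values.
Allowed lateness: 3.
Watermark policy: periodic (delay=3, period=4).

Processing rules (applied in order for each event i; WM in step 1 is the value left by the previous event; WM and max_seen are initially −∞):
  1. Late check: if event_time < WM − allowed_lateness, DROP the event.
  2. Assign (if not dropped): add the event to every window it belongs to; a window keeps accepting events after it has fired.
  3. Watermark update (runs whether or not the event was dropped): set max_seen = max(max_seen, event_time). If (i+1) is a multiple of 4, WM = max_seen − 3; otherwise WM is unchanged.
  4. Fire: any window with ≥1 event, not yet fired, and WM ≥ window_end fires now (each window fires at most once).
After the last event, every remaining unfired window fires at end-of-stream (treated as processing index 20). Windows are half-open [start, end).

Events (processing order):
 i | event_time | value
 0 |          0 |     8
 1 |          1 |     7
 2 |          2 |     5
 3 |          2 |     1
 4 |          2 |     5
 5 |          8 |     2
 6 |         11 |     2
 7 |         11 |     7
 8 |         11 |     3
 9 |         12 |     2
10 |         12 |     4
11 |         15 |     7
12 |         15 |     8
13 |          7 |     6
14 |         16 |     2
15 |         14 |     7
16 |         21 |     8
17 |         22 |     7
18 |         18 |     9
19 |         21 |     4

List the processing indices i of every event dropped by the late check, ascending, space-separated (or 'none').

i=0 t=0 v=8: → [0,3); WM=−∞
i=1 t=1 v=7: → [0,4); WM=−∞
i=2 t=2 v=5: → [0,5); WM=−∞
i=3 t=2 v=1: → [0,5); WM=-1
i=4 t=2 v=5: → [0,5); WM=-1
i=5 t=8 v=2: → [8,11); WM=-1
i=6 t=11 v=2: → [11,14); WM=-1
i=7 t=11 v=7: → [11,14); WM=8
i=8 t=11 v=3: → [11,14); WM=8
i=9 t=12 v=2: → [11,15); WM=8
i=10 t=12 v=4: → [11,15); WM=8
i=11 t=15 v=7: → [15,18); WM=12
i=12 t=15 v=8: → [15,18); WM=12
i=13 t=7 v=6: DROP (t<12-3); WM=12
i=14 t=16 v=2: → [15,19); WM=12
i=15 t=14 v=7: → [11,19); WM=13
i=16 t=21 v=8: → [21,24); WM=13
i=17 t=22 v=7: → [21,25); WM=13
i=18 t=18 v=9: → [11,21); WM=13
i=19 t=21 v=4: → [21,25); WM=19

13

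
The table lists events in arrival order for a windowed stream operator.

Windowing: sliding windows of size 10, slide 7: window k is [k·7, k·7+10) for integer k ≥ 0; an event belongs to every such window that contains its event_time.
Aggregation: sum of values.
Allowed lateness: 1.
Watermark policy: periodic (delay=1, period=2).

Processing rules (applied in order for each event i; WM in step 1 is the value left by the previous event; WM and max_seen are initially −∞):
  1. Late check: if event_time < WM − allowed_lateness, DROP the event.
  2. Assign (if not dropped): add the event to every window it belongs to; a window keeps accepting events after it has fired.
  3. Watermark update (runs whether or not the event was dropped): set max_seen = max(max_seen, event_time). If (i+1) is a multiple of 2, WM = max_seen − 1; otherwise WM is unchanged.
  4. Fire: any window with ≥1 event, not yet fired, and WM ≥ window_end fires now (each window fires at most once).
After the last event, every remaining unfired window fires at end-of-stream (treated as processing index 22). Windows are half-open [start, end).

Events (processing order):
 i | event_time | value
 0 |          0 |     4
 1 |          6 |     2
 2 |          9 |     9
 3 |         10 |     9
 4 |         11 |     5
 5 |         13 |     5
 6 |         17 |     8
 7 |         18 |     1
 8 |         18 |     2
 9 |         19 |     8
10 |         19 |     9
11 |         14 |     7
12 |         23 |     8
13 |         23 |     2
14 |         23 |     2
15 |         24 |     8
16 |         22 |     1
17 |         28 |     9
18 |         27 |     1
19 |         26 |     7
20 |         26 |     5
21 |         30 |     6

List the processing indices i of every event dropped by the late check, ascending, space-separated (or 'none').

i=0 t=0 v=4: → [0,10); WM=−∞
i=1 t=6 v=2: → [0,10); WM=5
i=2 t=9 v=9: → [7,17),[0,10); WM=5
i=3 t=10 v=9: → [7,17); WM=9
i=4 t=11 v=5: → [7,17); WM=9
i=5 t=13 v=5: → [7,17); WM=12; [0,10) fires=15
i=6 t=17 v=8: → [14,24); WM=12
i=7 t=18 v=1: → [14,24); WM=17; [7,17) fires=28
i=8 t=18 v=2: → [14,24); WM=17
i=9 t=19 v=8: → [14,24); WM=18
i=10 t=19 v=9: → [14,24); WM=18
i=11 t=14 v=7: DROP (t<18-1); WM=18
i=12 t=23 v=8: → [21,31),[14,24); WM=18
i=13 t=23 v=2: → [21,31),[14,24); WM=22
i=14 t=23 v=2: → [21,31),[14,24); WM=22
i=15 t=24 v=8: → [21,31); WM=23
i=16 t=22 v=1: → [21,31),[14,24); WM=23
i=17 t=28 v=9: → [28,38),[21,31); WM=27; [14,24) fires=41
i=18 t=27 v=1: → [21,31); WM=27
i=19 t=26 v=7: → [21,31); WM=27
i=20 t=26 v=5: → [21,31); WM=27
i=21 t=30 v=6: → [28,38),[21,31); WM=29

11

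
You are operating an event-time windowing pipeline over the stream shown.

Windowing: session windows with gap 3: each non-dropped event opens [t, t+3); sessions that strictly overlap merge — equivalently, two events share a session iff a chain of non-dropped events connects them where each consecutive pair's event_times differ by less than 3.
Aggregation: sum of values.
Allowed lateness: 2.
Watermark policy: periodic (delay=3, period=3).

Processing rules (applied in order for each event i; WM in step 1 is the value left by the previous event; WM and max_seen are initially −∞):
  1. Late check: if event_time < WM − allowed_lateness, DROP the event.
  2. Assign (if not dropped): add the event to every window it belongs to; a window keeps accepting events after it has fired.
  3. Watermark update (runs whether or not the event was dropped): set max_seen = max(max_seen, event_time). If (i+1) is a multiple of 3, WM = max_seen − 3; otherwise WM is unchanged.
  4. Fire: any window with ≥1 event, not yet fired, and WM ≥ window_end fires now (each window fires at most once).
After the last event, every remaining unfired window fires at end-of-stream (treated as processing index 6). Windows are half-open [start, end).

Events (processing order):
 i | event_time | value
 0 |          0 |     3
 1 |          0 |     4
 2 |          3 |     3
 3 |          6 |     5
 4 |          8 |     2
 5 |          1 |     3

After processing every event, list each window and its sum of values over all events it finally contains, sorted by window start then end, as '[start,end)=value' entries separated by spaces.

i=0 t=0 v=3: → [0,3); WM=−∞
i=1 t=0 v=4: → [0,3); WM=−∞
i=2 t=3 v=3: → [3,6); WM=0
i=3 t=6 v=5: → [6,9); WM=0
i=4 t=8 v=2: → [6,11); WM=0
i=5 t=1 v=3: → [0,6); WM=5

[0,6)=13 [6,11)=7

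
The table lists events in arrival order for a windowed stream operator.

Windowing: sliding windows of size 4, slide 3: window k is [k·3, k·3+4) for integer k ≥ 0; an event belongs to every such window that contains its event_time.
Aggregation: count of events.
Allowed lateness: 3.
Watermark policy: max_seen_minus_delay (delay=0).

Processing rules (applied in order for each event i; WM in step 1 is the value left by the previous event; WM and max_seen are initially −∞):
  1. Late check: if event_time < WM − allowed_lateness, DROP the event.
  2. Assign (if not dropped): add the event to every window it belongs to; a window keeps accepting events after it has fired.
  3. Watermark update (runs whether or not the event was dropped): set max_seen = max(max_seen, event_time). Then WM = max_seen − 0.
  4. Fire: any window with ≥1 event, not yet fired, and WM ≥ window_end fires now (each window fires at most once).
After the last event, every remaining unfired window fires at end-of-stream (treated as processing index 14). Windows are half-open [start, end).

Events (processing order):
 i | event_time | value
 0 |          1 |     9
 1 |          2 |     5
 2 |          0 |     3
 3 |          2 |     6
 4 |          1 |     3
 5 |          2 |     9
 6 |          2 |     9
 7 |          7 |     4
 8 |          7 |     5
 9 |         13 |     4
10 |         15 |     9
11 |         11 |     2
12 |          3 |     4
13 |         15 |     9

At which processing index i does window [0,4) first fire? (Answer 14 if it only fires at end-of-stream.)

7

i=0 t=1 v=9: → [0,4); WM=1
i=1 t=2 v=5: → [0,4); WM=2
i=2 t=0 v=3: → [0,4); WM=2
i=3 t=2 v=6: → [0,4); WM=2
i=4 t=1 v=3: → [0,4); WM=2
i=5 t=2 v=9: → [0,4); WM=2
i=6 t=2 v=9: → [0,4); WM=2
i=7 t=7 v=4: → [6,10); WM=7; [0,4) fires=7
i=8 t=7 v=5: → [6,10); WM=7
i=9 t=13 v=4: → [12,16); WM=13; [6,10) fires=2
i=10 t=15 v=9: → [15,19),[12,16); WM=15
i=11 t=11 v=2: DROP (t<15-3); WM=15
i=12 t=3 v=4: DROP (t<15-3); WM=15
i=13 t=15 v=9: → [15,19),[12,16); WM=15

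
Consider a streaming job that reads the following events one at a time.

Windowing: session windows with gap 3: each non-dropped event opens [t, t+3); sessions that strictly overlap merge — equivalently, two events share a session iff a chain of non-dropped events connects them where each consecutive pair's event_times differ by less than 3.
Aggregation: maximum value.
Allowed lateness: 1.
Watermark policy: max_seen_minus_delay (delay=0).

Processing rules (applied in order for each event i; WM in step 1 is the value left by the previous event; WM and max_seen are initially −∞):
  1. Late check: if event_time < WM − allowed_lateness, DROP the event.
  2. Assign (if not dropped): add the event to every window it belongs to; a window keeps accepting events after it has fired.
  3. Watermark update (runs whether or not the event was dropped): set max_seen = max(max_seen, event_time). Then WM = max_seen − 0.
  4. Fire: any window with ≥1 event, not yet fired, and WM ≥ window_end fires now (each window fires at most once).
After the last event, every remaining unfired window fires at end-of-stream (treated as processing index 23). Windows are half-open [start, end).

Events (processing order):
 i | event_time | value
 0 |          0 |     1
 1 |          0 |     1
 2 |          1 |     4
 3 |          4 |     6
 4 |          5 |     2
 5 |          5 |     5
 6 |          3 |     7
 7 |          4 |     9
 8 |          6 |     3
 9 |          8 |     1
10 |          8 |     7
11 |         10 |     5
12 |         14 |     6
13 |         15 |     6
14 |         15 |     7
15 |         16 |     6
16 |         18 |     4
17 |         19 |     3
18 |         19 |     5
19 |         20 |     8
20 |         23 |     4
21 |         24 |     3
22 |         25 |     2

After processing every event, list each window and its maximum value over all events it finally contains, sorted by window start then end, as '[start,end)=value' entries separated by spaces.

i=0 t=0 v=1: → [0,3); WM=0
i=1 t=0 v=1: → [0,3); WM=0
i=2 t=1 v=4: → [0,4); WM=1
i=3 t=4 v=6: → [4,7); WM=4
i=4 t=5 v=2: → [4,8); WM=5
i=5 t=5 v=5: → [4,8); WM=5
i=6 t=3 v=7: DROP (t<5-1); WM=5
i=7 t=4 v=9: → [4,8); WM=5
i=8 t=6 v=3: → [4,9); WM=6
i=9 t=8 v=1: → [4,11); WM=8
i=10 t=8 v=7: → [4,11); WM=8
i=11 t=10 v=5: → [4,13); WM=10
i=12 t=14 v=6: → [14,17); WM=14
i=13 t=15 v=6: → [14,18); WM=15
i=14 t=15 v=7: → [14,18); WM=15
i=15 t=16 v=6: → [14,19); WM=16
i=16 t=18 v=4: → [14,21); WM=18
i=17 t=19 v=3: → [14,22); WM=19
i=18 t=19 v=5: → [14,22); WM=19
i=19 t=20 v=8: → [14,23); WM=20
i=20 t=23 v=4: → [23,26); WM=23
i=21 t=24 v=3: → [23,27); WM=24
i=22 t=25 v=2: → [23,28); WM=25

[0,4)=4 [4,13)=9 [14,23)=8 [23,28)=4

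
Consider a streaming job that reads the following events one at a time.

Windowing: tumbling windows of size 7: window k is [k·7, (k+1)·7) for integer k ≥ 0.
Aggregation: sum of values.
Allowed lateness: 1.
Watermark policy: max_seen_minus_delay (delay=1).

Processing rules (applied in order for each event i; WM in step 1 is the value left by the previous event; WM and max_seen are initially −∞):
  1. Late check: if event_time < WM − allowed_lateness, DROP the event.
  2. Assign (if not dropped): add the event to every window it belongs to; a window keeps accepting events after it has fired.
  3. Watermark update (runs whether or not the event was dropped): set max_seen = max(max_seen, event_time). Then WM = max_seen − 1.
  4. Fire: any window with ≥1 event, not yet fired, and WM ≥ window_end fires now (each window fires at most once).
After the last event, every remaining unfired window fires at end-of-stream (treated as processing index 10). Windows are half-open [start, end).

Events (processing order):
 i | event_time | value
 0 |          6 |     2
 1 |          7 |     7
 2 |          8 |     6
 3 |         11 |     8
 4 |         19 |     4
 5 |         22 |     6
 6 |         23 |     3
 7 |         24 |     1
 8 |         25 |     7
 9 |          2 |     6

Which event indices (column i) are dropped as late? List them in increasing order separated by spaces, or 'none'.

i=0 t=6 v=2: → [0,7); WM=5
i=1 t=7 v=7: → [7,14); WM=6
i=2 t=8 v=6: → [7,14); WM=7; [0,7) fires=2
i=3 t=11 v=8: → [7,14); WM=10
i=4 t=19 v=4: → [14,21); WM=18; [7,14) fires=21
i=5 t=22 v=6: → [21,28); WM=21; [14,21) fires=4
i=6 t=23 v=3: → [21,28); WM=22
i=7 t=24 v=1: → [21,28); WM=23
i=8 t=25 v=7: → [21,28); WM=24
i=9 t=2 v=6: DROP (t<24-1); WM=24

9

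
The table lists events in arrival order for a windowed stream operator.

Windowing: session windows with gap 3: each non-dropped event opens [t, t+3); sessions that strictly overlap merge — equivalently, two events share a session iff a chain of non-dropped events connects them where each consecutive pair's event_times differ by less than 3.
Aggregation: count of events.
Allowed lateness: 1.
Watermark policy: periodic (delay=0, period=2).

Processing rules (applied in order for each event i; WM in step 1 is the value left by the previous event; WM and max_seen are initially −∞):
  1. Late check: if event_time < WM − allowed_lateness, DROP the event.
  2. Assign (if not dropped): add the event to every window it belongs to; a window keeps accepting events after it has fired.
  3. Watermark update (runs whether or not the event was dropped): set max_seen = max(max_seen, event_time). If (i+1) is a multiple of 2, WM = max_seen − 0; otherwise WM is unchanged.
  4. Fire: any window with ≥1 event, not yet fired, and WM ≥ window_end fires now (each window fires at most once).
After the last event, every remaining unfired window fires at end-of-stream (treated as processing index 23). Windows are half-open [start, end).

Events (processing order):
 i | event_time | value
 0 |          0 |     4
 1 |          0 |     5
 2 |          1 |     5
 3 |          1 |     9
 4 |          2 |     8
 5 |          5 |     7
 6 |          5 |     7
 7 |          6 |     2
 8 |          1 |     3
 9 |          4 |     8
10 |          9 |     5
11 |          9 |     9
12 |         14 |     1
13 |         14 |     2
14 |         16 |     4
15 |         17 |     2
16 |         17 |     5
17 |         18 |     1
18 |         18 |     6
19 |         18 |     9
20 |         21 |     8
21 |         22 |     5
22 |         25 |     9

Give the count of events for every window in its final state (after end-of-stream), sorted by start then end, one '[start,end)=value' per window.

i=0 t=0 v=4: → [0,3); WM=−∞
i=1 t=0 v=5: → [0,3); WM=0
i=2 t=1 v=5: → [0,4); WM=0
i=3 t=1 v=9: → [0,4); WM=1
i=4 t=2 v=8: → [0,5); WM=1
i=5 t=5 v=7: → [5,8); WM=5
i=6 t=5 v=7: → [5,8); WM=5
i=7 t=6 v=2: → [5,9); WM=6
i=8 t=1 v=3: DROP (t<6-1); WM=6
i=9 t=4 v=8: DROP (t<6-1); WM=6
i=10 t=9 v=5: → [9,12); WM=6
i=11 t=9 v=9: → [9,12); WM=9
i=12 t=14 v=1: → [14,17); WM=9
i=13 t=14 v=2: → [14,17); WM=14
i=14 t=16 v=4: → [14,19); WM=14
i=15 t=17 v=2: → [14,20); WM=17
i=16 t=17 v=5: → [14,20); WM=17
i=17 t=18 v=1: → [14,21); WM=18
i=18 t=18 v=6: → [14,21); WM=18
i=19 t=18 v=9: → [14,21); WM=18
i=20 t=21 v=8: → [21,24); WM=18
i=21 t=22 v=5: → [21,25); WM=22
i=22 t=25 v=9: → [25,28); WM=22

[0,5)=5 [5,9)=3 [9,12)=2 [14,21)=8 [21,25)=2 [25,28)=1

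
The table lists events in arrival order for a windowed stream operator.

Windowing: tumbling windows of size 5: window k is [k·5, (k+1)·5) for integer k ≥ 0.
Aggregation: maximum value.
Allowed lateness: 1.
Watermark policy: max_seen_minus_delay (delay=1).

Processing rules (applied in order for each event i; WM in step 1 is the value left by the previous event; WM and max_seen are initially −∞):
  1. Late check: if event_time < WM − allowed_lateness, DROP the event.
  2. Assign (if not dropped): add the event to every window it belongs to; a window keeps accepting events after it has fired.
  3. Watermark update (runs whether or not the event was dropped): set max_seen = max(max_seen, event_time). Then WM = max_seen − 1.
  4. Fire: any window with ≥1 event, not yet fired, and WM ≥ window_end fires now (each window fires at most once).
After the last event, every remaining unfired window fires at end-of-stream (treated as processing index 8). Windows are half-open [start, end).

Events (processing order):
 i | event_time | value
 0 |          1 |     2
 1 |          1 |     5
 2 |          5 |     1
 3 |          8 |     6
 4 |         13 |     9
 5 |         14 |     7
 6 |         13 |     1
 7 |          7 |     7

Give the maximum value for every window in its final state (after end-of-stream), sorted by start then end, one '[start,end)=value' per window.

[0,5)=5 [5,10)=6 [10,15)=9

i=0 t=1 v=2: → [0,5); WM=0
i=1 t=1 v=5: → [0,5); WM=0
i=2 t=5 v=1: → [5,10); WM=4
i=3 t=8 v=6: → [5,10); WM=7; [0,5) fires=5
i=4 t=13 v=9: → [10,15); WM=12; [5,10) fires=6
i=5 t=14 v=7: → [10,15); WM=13
i=6 t=13 v=1: → [10,15); WM=13
i=7 t=7 v=7: DROP (t<13-1); WM=13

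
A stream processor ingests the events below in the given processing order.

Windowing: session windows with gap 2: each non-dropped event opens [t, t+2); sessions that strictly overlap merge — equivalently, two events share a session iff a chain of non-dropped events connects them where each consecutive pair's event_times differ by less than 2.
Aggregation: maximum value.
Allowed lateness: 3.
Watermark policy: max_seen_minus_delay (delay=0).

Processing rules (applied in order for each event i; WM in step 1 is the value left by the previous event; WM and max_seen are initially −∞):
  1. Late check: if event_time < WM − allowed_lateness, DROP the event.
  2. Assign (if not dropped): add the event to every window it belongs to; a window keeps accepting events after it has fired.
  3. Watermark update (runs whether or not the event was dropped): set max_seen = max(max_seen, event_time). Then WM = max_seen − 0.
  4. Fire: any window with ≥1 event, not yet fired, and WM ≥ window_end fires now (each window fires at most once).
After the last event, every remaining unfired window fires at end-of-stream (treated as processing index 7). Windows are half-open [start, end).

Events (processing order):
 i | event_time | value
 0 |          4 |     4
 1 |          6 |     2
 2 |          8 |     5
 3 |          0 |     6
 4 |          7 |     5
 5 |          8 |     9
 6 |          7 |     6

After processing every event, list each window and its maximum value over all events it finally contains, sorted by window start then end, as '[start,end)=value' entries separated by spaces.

i=0 t=4 v=4: → [4,6); WM=4
i=1 t=6 v=2: → [6,8); WM=6
i=2 t=8 v=5: → [8,10); WM=8
i=3 t=0 v=6: DROP (t<8-3); WM=8
i=4 t=7 v=5: → [6,10); WM=8
i=5 t=8 v=9: → [6,10); WM=8
i=6 t=7 v=6: → [6,10); WM=8

[4,6)=4 [6,10)=9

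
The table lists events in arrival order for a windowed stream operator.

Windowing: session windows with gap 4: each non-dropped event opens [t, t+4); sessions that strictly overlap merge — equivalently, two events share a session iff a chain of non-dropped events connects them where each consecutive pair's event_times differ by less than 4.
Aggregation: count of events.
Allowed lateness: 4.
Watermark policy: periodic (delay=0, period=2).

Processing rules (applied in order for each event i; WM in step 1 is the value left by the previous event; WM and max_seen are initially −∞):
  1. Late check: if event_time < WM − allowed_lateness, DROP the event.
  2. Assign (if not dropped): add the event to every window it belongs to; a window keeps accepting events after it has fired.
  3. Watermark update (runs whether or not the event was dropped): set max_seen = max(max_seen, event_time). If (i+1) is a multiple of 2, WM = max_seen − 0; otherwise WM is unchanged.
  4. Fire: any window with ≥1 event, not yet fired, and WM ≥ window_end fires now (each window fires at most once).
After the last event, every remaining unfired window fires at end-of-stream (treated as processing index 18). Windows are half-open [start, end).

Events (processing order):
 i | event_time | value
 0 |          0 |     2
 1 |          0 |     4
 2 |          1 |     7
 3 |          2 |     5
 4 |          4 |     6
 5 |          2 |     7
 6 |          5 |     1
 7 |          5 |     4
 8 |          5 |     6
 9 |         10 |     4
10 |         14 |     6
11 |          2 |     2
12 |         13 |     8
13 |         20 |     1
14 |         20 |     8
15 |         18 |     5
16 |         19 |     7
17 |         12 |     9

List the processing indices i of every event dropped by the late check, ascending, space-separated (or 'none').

i=0 t=0 v=2: → [0,4); WM=−∞
i=1 t=0 v=4: → [0,4); WM=0
i=2 t=1 v=7: → [0,5); WM=0
i=3 t=2 v=5: → [0,6); WM=2
i=4 t=4 v=6: → [0,8); WM=2
i=5 t=2 v=7: → [0,8); WM=4
i=6 t=5 v=1: → [0,9); WM=4
i=7 t=5 v=4: → [0,9); WM=5
i=8 t=5 v=6: → [0,9); WM=5
i=9 t=10 v=4: → [10,14); WM=10
i=10 t=14 v=6: → [14,18); WM=10
i=11 t=2 v=2: DROP (t<10-4); WM=14
i=12 t=13 v=8: → [10,18); WM=14
i=13 t=20 v=1: → [20,24); WM=20
i=14 t=20 v=8: → [20,24); WM=20
i=15 t=18 v=5: → [18,24); WM=20
i=16 t=19 v=7: → [18,24); WM=20
i=17 t=12 v=9: DROP (t<20-4); WM=20

11 17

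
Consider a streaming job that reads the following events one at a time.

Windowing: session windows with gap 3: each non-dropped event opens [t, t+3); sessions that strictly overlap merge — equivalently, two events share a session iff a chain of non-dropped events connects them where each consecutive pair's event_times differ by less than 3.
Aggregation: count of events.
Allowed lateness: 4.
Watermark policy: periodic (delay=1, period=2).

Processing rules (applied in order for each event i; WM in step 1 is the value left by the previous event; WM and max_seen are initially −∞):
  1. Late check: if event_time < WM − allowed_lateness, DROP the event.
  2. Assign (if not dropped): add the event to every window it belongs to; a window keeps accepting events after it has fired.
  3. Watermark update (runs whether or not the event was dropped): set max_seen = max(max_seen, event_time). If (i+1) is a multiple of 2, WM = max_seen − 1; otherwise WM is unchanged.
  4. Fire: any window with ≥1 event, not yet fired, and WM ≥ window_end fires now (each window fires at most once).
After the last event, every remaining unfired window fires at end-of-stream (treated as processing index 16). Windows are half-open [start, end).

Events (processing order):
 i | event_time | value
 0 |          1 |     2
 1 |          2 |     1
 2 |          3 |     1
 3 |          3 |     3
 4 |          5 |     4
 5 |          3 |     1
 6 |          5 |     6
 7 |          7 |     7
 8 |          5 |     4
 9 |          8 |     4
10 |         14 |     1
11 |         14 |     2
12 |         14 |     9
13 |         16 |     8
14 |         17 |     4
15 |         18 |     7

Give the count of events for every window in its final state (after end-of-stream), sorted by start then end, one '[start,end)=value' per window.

i=0 t=1 v=2: → [1,4); WM=−∞
i=1 t=2 v=1: → [1,5); WM=1
i=2 t=3 v=1: → [1,6); WM=1
i=3 t=3 v=3: → [1,6); WM=2
i=4 t=5 v=4: → [1,8); WM=2
i=5 t=3 v=1: → [1,8); WM=4
i=6 t=5 v=6: → [1,8); WM=4
i=7 t=7 v=7: → [1,10); WM=6
i=8 t=5 v=4: → [1,10); WM=6
i=9 t=8 v=4: → [1,11); WM=7
i=10 t=14 v=1: → [14,17); WM=7
i=11 t=14 v=2: → [14,17); WM=13
i=12 t=14 v=9: → [14,17); WM=13
i=13 t=16 v=8: → [14,19); WM=15
i=14 t=17 v=4: → [14,20); WM=15
i=15 t=18 v=7: → [14,21); WM=17

[1,11)=10 [14,21)=6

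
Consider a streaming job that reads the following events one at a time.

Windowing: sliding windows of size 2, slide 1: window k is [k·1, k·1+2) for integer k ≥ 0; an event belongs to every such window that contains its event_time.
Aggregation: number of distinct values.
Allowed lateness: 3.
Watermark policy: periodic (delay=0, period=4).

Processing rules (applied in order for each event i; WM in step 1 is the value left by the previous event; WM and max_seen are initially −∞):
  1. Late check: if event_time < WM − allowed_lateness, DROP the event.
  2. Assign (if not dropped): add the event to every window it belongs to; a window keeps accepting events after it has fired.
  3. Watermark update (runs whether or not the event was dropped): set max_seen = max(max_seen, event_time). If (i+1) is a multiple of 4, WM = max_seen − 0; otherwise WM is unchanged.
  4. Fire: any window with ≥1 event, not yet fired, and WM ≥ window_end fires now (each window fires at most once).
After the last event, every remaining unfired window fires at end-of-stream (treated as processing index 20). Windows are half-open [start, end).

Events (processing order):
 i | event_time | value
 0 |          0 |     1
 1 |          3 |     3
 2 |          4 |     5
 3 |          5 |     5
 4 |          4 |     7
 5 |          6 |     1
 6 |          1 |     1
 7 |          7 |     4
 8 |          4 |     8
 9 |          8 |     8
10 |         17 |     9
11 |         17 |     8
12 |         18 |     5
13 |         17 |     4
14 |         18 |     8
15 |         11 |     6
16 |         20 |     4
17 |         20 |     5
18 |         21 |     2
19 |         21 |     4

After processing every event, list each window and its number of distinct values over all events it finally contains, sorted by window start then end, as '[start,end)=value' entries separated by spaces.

i=0 t=0 v=1: → [0,2); WM=−∞
i=1 t=3 v=3: → [3,5),[2,4); WM=−∞
i=2 t=4 v=5: → [4,6),[3,5); WM=−∞
i=3 t=5 v=5: → [5,7),[4,6); WM=5; [0,2) fires=1 [2,4) fires=1 [3,5) fires=2
i=4 t=4 v=7: → [4,6),[3,5); WM=5
i=5 t=6 v=1: → [6,8),[5,7); WM=5
i=6 t=1 v=1: DROP (t<5-3); WM=5
i=7 t=7 v=4: → [7,9),[6,8); WM=7; [4,6) fires=2 [5,7) fires=2
i=8 t=4 v=8: → [4,6),[3,5); WM=7
i=9 t=8 v=8: → [8,10),[7,9); WM=7
i=10 t=17 v=9: → [17,19),[16,18); WM=7
i=11 t=17 v=8: → [17,19),[16,18); WM=17; [6,8) fires=2 [7,9) fires=2 [8,10) fires=1
i=12 t=18 v=5: → [18,20),[17,19); WM=17
i=13 t=17 v=4: → [17,19),[16,18); WM=17
i=14 t=18 v=8: → [18,20),[17,19); WM=17
i=15 t=11 v=6: DROP (t<17-3); WM=18; [16,18) fires=3
i=16 t=20 v=4: → [20,22),[19,21); WM=18
i=17 t=20 v=5: → [20,22),[19,21); WM=18
i=18 t=21 v=2: → [21,23),[20,22); WM=18
i=19 t=21 v=4: → [21,23),[20,22); WM=21; [17,19) fires=4 [18,20) fires=2 [19,21) fires=2

[0,2)=1 [2,4)=1 [3,5)=4 [4,6)=3 [5,7)=2 [6,8)=2 [7,9)=2 [8,10)=1 [16,18)=3 [17,19)=4 [18,20)=2 [19,21)=2 [20,22)=3 [21,23)=2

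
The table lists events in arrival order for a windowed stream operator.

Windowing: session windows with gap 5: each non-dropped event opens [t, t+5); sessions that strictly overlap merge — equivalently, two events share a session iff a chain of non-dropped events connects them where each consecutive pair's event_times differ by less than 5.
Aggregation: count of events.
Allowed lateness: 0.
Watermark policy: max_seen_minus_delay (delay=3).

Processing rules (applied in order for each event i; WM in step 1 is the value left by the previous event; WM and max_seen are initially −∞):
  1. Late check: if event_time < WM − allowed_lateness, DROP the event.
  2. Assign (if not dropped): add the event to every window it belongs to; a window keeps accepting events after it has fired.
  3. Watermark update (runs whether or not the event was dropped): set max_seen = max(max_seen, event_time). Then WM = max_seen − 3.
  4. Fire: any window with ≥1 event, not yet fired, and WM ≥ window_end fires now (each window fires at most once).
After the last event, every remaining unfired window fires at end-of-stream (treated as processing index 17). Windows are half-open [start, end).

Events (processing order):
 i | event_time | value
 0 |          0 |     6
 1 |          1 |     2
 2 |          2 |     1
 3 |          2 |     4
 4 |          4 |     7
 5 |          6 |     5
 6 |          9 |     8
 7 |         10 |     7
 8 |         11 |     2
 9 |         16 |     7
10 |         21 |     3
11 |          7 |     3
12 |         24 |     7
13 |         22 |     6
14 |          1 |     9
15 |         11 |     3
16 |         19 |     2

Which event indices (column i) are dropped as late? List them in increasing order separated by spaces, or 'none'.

11 14 15 16

i=0 t=0 v=6: → [0,5); WM=-3
i=1 t=1 v=2: → [0,6); WM=-2
i=2 t=2 v=1: → [0,7); WM=-1
i=3 t=2 v=4: → [0,7); WM=-1
i=4 t=4 v=7: → [0,9); WM=1
i=5 t=6 v=5: → [0,11); WM=3
i=6 t=9 v=8: → [0,14); WM=6
i=7 t=10 v=7: → [0,15); WM=7
i=8 t=11 v=2: → [0,16); WM=8
i=9 t=16 v=7: → [16,21); WM=13
i=10 t=21 v=3: → [21,26); WM=18
i=11 t=7 v=3: DROP (t<18-0); WM=18
i=12 t=24 v=7: → [21,29); WM=21
i=13 t=22 v=6: → [21,29); WM=21
i=14 t=1 v=9: DROP (t<21-0); WM=21
i=15 t=11 v=3: DROP (t<21-0); WM=21
i=16 t=19 v=2: DROP (t<21-0); WM=21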